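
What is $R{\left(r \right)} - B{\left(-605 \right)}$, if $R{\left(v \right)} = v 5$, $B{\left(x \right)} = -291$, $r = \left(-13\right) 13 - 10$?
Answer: $-604$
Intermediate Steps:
$r = -179$ ($r = -169 - 10 = -179$)
$R{\left(v \right)} = 5 v$
$R{\left(r \right)} - B{\left(-605 \right)} = 5 \left(-179\right) - -291 = -895 + 291 = -604$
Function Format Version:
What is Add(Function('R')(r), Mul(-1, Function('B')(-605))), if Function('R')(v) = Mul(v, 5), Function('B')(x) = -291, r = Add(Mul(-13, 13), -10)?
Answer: -604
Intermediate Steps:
r = -179 (r = Add(-169, -10) = -179)
Function('R')(v) = Mul(5, v)
Add(Function('R')(r), Mul(-1, Function('B')(-605))) = Add(Mul(5, -179), Mul(-1, -291)) = Add(-895, 291) = -604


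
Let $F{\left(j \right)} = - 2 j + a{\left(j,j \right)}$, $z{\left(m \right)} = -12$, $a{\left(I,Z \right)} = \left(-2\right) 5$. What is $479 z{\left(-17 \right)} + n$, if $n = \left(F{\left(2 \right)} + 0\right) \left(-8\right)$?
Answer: $-5636$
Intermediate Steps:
$a{\left(I,Z \right)} = -10$
$F{\left(j \right)} = -10 - 2 j$ ($F{\left(j \right)} = - 2 j - 10 = -10 - 2 j$)
$n = 112$ ($n = \left(\left(-10 - 4\right) + 0\right) \left(-8\right) = \left(-14 + 0\right) \left(-8\right) = \left(-14\right) \left(-8\right) = 112$)
$479 z{\left(-17 \right)} + n = 479 \left(-12\right) + 112 = -5748 + 112 = -5636$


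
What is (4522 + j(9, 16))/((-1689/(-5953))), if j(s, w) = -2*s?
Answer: 47624/3 ≈ 15875.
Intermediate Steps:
(4522 + j(9, 16))/((-1689/(-5953))) = (4522 - 2*9)/((-1689/(-5953))) = (4522 - 18)/((-1689*(-1/5953))) = 4504/(1689/5953) = 4504*(5953/1689) = 47624/3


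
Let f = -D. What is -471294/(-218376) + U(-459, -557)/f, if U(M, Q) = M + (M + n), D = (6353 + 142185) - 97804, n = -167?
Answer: 670765771/307752444 ≈ 2.1796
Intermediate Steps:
D = 50734 (D = 148538 - 97804 = 50734)
f = -50734 (f = -1*50734 = -50734)
U(M, Q) = -167 + 2*M (U(M, Q) = M + (M - 167) = M + (-167 + M) = -167 + 2*M)
-471294/(-218376) + U(-459, -557)/f = -471294/(-218376) + (-167 + 2*(-459))/(-50734) = -471294*(-1/218376) + (-167 - 918)*(-1/50734) = 26183/12132 - 1085*(-1/50734) = 26183/12132 + 1085/50734 = 670765771/307752444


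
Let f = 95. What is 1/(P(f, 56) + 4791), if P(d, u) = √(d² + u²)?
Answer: 4791/22941520 - √12161/22941520 ≈ 0.00020403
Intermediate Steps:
1/(P(f, 56) + 4791) = 1/(√(95² + 56²) + 4791) = 1/(√(9025 + 3136) + 4791) = 1/(√12161 + 4791) = 1/(4791 + √12161)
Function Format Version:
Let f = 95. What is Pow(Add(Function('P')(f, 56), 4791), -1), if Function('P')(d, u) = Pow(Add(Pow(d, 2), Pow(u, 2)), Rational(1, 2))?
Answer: Add(Rational(4791, 22941520), Mul(Rational(-1, 22941520), Pow(12161, Rational(1, 2)))) ≈ 0.00020403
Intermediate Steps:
Pow(Add(Function('P')(f, 56), 4791), -1) = Pow(Add(Pow(Add(Pow(95, 2), Pow(56, 2)), Rational(1, 2)), 4791), -1) = Pow(Add(Pow(Add(9025, 3136), Rational(1, 2)), 4791), -1) = Pow(Add(Pow(12161, Rational(1, 2)), 4791), -1) = Pow(Add(4791, Pow(12161, Rational(1, 2))), -1)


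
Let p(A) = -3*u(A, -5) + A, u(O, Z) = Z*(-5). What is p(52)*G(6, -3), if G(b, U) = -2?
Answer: 46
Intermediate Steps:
u(O, Z) = -5*Z
p(A) = -75 + A (p(A) = -(-15)*(-5) + A = -3*25 + A = -75 + A)
p(52)*G(6, -3) = (-75 + 52)*(-2) = -23*(-2) = 46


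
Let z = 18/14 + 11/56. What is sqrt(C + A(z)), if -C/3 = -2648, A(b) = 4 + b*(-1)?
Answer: 3*sqrt(692230)/28 ≈ 89.143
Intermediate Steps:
z = 83/56 (z = 18*(1/14) + 11*(1/56) = 9/7 + 11/56 = 83/56 ≈ 1.4821)
A(b) = 4 - b
C = 7944 (C = -3*(-2648) = 7944)
sqrt(C + A(z)) = sqrt(7944 + (4 - 1*83/56)) = sqrt(7944 + (4 - 83/56)) = sqrt(7944 + 141/56) = sqrt(445005/56) = 3*sqrt(692230)/28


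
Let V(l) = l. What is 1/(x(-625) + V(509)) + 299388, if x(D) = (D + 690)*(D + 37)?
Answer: 11290220867/37711 ≈ 2.9939e+5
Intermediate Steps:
x(D) = (37 + D)*(690 + D) (x(D) = (690 + D)*(37 + D) = (37 + D)*(690 + D))
1/(x(-625) + V(509)) + 299388 = 1/((25530 + (-625)² + 727*(-625)) + 509) + 299388 = 1/((25530 + 390625 - 454375) + 509) + 299388 = 1/(-38220 + 509) + 299388 = 1/(-37711) + 299388 = -1/37711 + 299388 = 11290220867/37711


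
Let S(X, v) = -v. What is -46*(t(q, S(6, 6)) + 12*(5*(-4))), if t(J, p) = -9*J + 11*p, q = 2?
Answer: 14904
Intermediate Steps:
-46*(t(q, S(6, 6)) + 12*(5*(-4))) = -46*((-9*2 + 11*(-1*6)) + 12*(5*(-4))) = -46*((-18 + 11*(-6)) + 12*(-20)) = -46*((-18 - 66) - 240) = -46*(-84 - 240) = -46*(-324) = 14904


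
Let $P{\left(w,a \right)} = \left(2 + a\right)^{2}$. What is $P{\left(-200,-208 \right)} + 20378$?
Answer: $62814$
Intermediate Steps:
$P{\left(-200,-208 \right)} + 20378 = \left(2 - 208\right)^{2} + 20378 = \left(-206\right)^{2} + 20378 = 42436 + 20378 = 62814$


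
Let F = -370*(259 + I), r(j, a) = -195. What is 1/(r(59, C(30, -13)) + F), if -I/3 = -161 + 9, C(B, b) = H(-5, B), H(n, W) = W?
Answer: -1/264745 ≈ -3.7772e-6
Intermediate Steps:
C(B, b) = B
I = 456 (I = -3*(-161 + 9) = -3*(-152) = 456)
F = -264550 (F = -370*(259 + 456) = -370*715 = -264550)
1/(r(59, C(30, -13)) + F) = 1/(-195 - 264550) = 1/(-264745) = -1/264745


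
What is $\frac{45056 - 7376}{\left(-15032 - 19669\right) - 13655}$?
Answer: $- \frac{60}{77} \approx -0.77922$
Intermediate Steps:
$\frac{45056 - 7376}{\left(-15032 - 19669\right) - 13655} = \frac{37680}{\left(-15032 - 19669\right) - 13655} = \frac{37680}{-34701 - 13655} = \frac{37680}{-48356} = 37680 \left(- \frac{1}{48356}\right) = - \frac{60}{77}$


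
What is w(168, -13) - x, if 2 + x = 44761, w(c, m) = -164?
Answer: -44923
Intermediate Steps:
x = 44759 (x = -2 + 44761 = 44759)
w(168, -13) - x = -164 - 1*44759 = -164 - 44759 = -44923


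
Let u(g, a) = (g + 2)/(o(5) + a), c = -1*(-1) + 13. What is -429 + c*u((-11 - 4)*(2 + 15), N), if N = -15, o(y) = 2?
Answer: -2035/13 ≈ -156.54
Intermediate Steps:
c = 14 (c = 1 + 13 = 14)
u(g, a) = (2 + g)/(2 + a) (u(g, a) = (g + 2)/(2 + a) = (2 + g)/(2 + a))
-429 + c*u((-11 - 4)*(2 + 15), N) = -429 + 14*((2 + (-11 - 4)*(2 + 15))/(2 - 15)) = -429 + 14*((2 - 15*17)/(-13)) = -429 + 14*(-(2 - 255)/13) = -429 + 14*(-1/13*(-253)) = -429 + 14*(253/13) = -429 + 3542/13 = -2035/13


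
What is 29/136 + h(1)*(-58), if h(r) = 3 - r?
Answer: -15747/136 ≈ -115.79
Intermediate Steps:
29/136 + h(1)*(-58) = 29/136 + (3 - 1*1)*(-58) = 29*(1/136) + (3 - 1)*(-58) = 29/136 + 2*(-58) = 29/136 - 116 = -15747/136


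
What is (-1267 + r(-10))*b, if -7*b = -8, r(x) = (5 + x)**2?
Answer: -9936/7 ≈ -1419.4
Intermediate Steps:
b = 8/7 (b = -1/7*(-8) = 8/7 ≈ 1.1429)
(-1267 + r(-10))*b = (-1267 + (5 - 10)**2)*(8/7) = (-1267 + (-5)**2)*(8/7) = (-1267 + 25)*(8/7) = -1242*8/7 = -9936/7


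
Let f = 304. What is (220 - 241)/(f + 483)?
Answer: -21/787 ≈ -0.026684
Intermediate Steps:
(220 - 241)/(f + 483) = (220 - 241)/(304 + 483) = -21/787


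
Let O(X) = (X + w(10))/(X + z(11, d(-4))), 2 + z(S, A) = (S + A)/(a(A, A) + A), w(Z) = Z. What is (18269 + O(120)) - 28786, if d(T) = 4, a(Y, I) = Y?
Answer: -10084763/959 ≈ -10516.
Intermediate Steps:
z(S, A) = -2 + (A + S)/(2*A) (z(S, A) = -2 + (S + A)/(A + A) = -2 + (A + S)/((2*A)) = -2 + (A + S)*(1/(2*A)) = -2 + (A + S)/(2*A))
O(X) = (10 + X)/(-⅛ + X) (O(X) = (X + 10)/(X + (½)*(11 - 3*4)/4) = (10 + X)/(X + (½)*(¼)*(11 - 12)) = (10 + X)/(X + (½)*(¼)*(-1)) = (10 + X)/(X - ⅛) = (10 + X)/(-⅛ + X))
(18269 + O(120)) - 28786 = (18269 + 8*(10 + 120)/(-1 + 8*120)) - 28786 = (18269 + 8*130/(-1 + 960)) - 28786 = (18269 + 8*130/959) - 28786 = (18269 + 8*(1/959)*130) - 28786 = (18269 + 1040/959) - 28786 = 17521011/959 - 28786 = -10084763/959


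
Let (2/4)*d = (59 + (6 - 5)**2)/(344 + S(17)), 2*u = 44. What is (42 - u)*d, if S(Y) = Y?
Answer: 2400/361 ≈ 6.6482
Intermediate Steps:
u = 22 (u = (1/2)*44 = 22)
d = 120/361 (d = 2*((59 + (6 - 5)**2)/(344 + 17)) = 2*((59 + 1**2)/361) = 2*((59 + 1)*(1/361)) = 2*(60*(1/361)) = 2*(60/361) = 120/361 ≈ 0.33241)
(42 - u)*d = (42 - 1*22)*(120/361) = (42 - 22)*(120/361) = 20*(120/361) = 2400/361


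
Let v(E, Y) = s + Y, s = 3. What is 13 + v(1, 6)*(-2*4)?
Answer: -59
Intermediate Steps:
v(E, Y) = 3 + Y
13 + v(1, 6)*(-2*4) = 13 + (3 + 6)*(-2*4) = 13 + 9*(-8) = 13 - 72 = -59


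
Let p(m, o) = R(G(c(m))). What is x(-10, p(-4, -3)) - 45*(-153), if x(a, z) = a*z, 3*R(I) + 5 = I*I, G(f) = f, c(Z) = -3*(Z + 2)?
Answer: 20345/3 ≈ 6781.7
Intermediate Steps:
c(Z) = -6 - 3*Z (c(Z) = -3*(2 + Z) = -6 - 3*Z)
R(I) = -5/3 + I²/3 (R(I) = -5/3 + (I*I)/3 = -5/3 + I²/3)
p(m, o) = -5/3 + (-6 - 3*m)²/3
x(-10, p(-4, -3)) - 45*(-153) = -10*(-5/3 + 3*(2 - 4)²) - 45*(-153) = -10*(-5/3 + 3*(-2)²) + 6885 = -10*(-5/3 + 3*4) + 6885 = -10*(-5/3 + 12) + 6885 = -10*31/3 + 6885 = -310/3 + 6885 = 20345/3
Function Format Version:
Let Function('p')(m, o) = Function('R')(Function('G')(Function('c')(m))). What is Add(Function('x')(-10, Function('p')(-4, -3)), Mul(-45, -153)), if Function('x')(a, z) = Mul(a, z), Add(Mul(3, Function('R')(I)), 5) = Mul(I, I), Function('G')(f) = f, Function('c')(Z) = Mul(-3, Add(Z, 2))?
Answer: Rational(20345, 3) ≈ 6781.7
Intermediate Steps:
Function('c')(Z) = Add(-6, Mul(-3, Z)) (Function('c')(Z) = Mul(-3, Add(2, Z)) = Add(-6, Mul(-3, Z)))
Function('R')(I) = Add(Rational(-5, 3), Mul(Rational(1, 3), Pow(I, 2))) (Function('R')(I) = Add(Rational(-5, 3), Mul(Rational(1, 3), Mul(I, I))) = Add(Rational(-5, 3), Mul(Rational(1, 3), Pow(I, 2))))
Function('p')(m, o) = Add(Rational(-5, 3), Mul(Rational(1, 3), Pow(Add(-6, Mul(-3, m)), 2)))
Add(Function('x')(-10, Function('p')(-4, -3)), Mul(-45, -153)) = Add(Mul(-10, Add(Rational(-5, 3), Mul(3, Pow(Add(2, -4), 2)))), Mul(-45, -153)) = Add(Mul(-10, Add(Rational(-5, 3), Mul(3, Pow(-2, 2)))), 6885) = Add(Mul(-10, Add(Rational(-5, 3), Mul(3, 4))), 6885) = Add(Mul(-10, Add(Rational(-5, 3), 12)), 6885) = Add(Mul(-10, Rational(31, 3)), 6885) = Add(Rational(-310, 3), 6885) = Rational(20345, 3)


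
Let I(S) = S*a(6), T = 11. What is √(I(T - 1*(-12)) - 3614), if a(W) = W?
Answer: 2*I*√869 ≈ 58.958*I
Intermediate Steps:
I(S) = 6*S (I(S) = S*6 = 6*S)
√(I(T - 1*(-12)) - 3614) = √(6*(11 - 1*(-12)) - 3614) = √(6*(11 + 12) - 3614) = √(6*23 - 3614) = √(138 - 3614) = √(-3476) = 2*I*√869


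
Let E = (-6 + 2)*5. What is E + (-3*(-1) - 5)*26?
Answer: -72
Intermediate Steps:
E = -20 (E = -4*5 = -20)
E + (-3*(-1) - 5)*26 = -20 + (-3*(-1) - 5)*26 = -20 + (3 - 5)*26 = -20 - 2*26 = -20 - 52 = -72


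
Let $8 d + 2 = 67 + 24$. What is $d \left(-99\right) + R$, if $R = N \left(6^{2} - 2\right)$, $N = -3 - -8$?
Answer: $- \frac{7451}{8} \approx -931.38$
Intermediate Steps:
$N = 5$ ($N = -3 + 8 = 5$)
$d = \frac{89}{8}$ ($d = - \frac{1}{4} + \frac{67 + 24}{8} = - \frac{1}{4} + \frac{1}{8} \cdot 91 = - \frac{1}{4} + \frac{91}{8} = \frac{89}{8} \approx 11.125$)
$R = 170$ ($R = 5 \left(6^{2} - 2\right) = 5 \left(36 - 2\right) = 5 \cdot 34 = 170$)
$d \left(-99\right) + R = \frac{89}{8} \left(-99\right) + 170 = - \frac{8811}{8} + 170 = - \frac{7451}{8}$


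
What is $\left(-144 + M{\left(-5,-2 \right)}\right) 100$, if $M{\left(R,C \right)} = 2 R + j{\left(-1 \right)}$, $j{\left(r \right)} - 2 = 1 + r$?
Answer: $-15200$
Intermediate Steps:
$j{\left(r \right)} = 3 + r$ ($j{\left(r \right)} = 2 + \left(1 + r\right) = 3 + r$)
$M{\left(R,C \right)} = 2 + 2 R$ ($M{\left(R,C \right)} = 2 R + \left(3 - 1\right) = 2 R + 2 = 2 + 2 R$)
$\left(-144 + M{\left(-5,-2 \right)}\right) 100 = \left(-144 + \left(2 + 2 \left(-5\right)\right)\right) 100 = \left(-144 + \left(2 - 10\right)\right) 100 = \left(-144 - 8\right) 100 = \left(-152\right) 100 = -15200$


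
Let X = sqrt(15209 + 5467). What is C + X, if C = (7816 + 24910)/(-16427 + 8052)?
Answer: -32726/8375 + 2*sqrt(5169) ≈ 139.88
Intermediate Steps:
C = -32726/8375 (C = 32726/(-8375) = 32726*(-1/8375) = -32726/8375 ≈ -3.9076)
X = 2*sqrt(5169) (X = sqrt(20676) = 2*sqrt(5169) ≈ 143.79)
C + X = -32726/8375 + 2*sqrt(5169)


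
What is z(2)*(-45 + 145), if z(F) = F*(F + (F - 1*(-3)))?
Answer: 1400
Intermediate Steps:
z(F) = F*(3 + 2*F) (z(F) = F*(F + (F + 3)) = F*(F + (3 + F)) = F*(3 + 2*F))
z(2)*(-45 + 145) = (2*(3 + 2*2))*(-45 + 145) = (2*(3 + 4))*100 = (2*7)*100 = 14*100 = 1400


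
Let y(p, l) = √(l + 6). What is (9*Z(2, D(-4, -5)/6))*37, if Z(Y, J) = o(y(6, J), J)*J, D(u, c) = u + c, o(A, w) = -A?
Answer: 2997*√2/4 ≈ 1059.6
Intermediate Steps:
y(p, l) = √(6 + l)
D(u, c) = c + u
Z(Y, J) = -J*√(6 + J) (Z(Y, J) = (-√(6 + J))*J = -J*√(6 + J))
(9*Z(2, D(-4, -5)/6))*37 = (9*(-(-5 - 4)/6*√(6 + (-5 - 4)/6)))*37 = (9*(-(-9*⅙)*√(6 - 9*⅙)))*37 = (9*(-1*(-3/2)*√(6 - 3/2)))*37 = (9*(-1*(-3/2)*√(9/2)))*37 = (9*(-1*(-3/2)*3*√2/2))*37 = (9*(9*√2/4))*37 = (81*√2/4)*37 = 2997*√2/4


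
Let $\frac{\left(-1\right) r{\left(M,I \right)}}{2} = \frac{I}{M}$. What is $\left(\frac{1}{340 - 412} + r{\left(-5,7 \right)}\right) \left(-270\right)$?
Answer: $- \frac{3009}{4} \approx -752.25$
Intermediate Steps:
$r{\left(M,I \right)} = - \frac{2 I}{M}$ ($r{\left(M,I \right)} = - 2 \frac{I}{M} = - \frac{2 I}{M}$)
$\left(\frac{1}{340 - 412} + r{\left(-5,7 \right)}\right) \left(-270\right) = \left(\frac{1}{340 - 412} - \frac{14}{-5}\right) \left(-270\right) = \left(\frac{1}{-72} - 14 \left(- \frac{1}{5}\right)\right) \left(-270\right) = \left(- \frac{1}{72} + \frac{14}{5}\right) \left(-270\right) = \frac{1003}{360} \left(-270\right) = - \frac{3009}{4}$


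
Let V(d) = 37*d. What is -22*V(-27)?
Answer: 21978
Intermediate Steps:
-22*V(-27) = -814*(-27) = -22*(-999) = 21978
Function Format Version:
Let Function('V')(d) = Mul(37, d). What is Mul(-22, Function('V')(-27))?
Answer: 21978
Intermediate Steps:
Mul(-22, Function('V')(-27)) = Mul(-22, Mul(37, -27)) = Mul(-22, -999) = 21978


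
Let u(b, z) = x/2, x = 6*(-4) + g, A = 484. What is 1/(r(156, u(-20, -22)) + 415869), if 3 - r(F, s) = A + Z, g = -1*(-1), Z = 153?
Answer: 1/415235 ≈ 2.4083e-6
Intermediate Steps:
g = 1
x = -23 (x = 6*(-4) + 1 = -24 + 1 = -23)
u(b, z) = -23/2
r(F, s) = -634 (r(F, s) = 3 - (484 + 153) = 3 - 1*637 = 3 - 637 = -634)
1/(r(156, u(-20, -22)) + 415869) = 1/(-634 + 415869) = 1/415235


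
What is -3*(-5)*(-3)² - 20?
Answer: 115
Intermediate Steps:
-3*(-5)*(-3)² - 20 = 15*9 - 20 = 135 - 20 = 115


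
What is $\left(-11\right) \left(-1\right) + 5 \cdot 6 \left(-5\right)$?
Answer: $-139$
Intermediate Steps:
$\left(-11\right) \left(-1\right) + 5 \cdot 6 \left(-5\right) = 11 + 30 \left(-5\right) = 11 - 150 = -139$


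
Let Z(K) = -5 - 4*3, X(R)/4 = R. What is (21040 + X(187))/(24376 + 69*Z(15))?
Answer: 21788/23203 ≈ 0.93902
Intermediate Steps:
X(R) = 4*R
Z(K) = -17 (Z(K) = -5 - 12 = -17)
(21040 + X(187))/(24376 + 69*Z(15)) = (21040 + 4*187)/(24376 + 69*(-17)) = (21040 + 748)/(24376 - 1173) = 21788/23203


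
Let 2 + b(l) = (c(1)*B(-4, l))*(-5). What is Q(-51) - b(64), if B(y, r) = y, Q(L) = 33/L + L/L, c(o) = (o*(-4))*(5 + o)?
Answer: 8200/17 ≈ 482.35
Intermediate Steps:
c(o) = -4*o*(5 + o) (c(o) = (-4*o)*(5 + o) = -4*o*(5 + o))
Q(L) = 1 + 33/L (Q(L) = 33/L + 1 = 1 + 33/L)
b(l) = -482 (b(l) = -2 + (-4*1*(5 + 1)*(-4))*(-5) = -2 + (-4*1*6*(-4))*(-5) = -2 - 24*(-4)*(-5) = -2 + 96*(-5) = -2 - 480 = -482)
Q(-51) - b(64) = (33 - 51)/(-51) - 1*(-482) = -1/51*(-18) + 482 = 6/17 + 482 = 8200/17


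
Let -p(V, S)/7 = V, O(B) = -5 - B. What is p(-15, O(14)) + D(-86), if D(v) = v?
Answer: 19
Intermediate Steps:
p(V, S) = -7*V
p(-15, O(14)) + D(-86) = -7*(-15) - 86 = 105 - 86 = 19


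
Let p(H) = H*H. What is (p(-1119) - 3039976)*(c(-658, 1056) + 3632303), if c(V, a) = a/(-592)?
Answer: -240273656158175/37 ≈ -6.4939e+12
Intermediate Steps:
p(H) = H**2
c(V, a) = -a/592 (c(V, a) = a*(-1/592) = -a/592)
(p(-1119) - 3039976)*(c(-658, 1056) + 3632303) = ((-1119)**2 - 3039976)*(-1/592*1056 + 3632303) = (1252161 - 3039976)*(-66/37 + 3632303) = -1787815*134395145/37 = -240273656158175/37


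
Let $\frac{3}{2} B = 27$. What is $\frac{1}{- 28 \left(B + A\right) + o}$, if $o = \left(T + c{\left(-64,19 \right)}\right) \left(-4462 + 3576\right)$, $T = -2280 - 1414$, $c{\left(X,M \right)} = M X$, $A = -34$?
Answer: $\frac{1}{4350708} \approx 2.2985 \cdot 10^{-7}$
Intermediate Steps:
$B = 18$ ($B = \frac{2}{3} \cdot 27 = 18$)
$T = -3694$ ($T = -2280 - 1414 = -3694$)
$o = 4350260$ ($o = \left(-3694 + 19 \left(-64\right)\right) \left(-4462 + 3576\right) = \left(-3694 - 1216\right) \left(-886\right) = \left(-4910\right) \left(-886\right) = 4350260$)
$\frac{1}{- 28 \left(B + A\right) + o} = \frac{1}{- 28 \left(18 - 34\right) + 4350260} = \frac{1}{\left(-28\right) \left(-16\right) + 4350260} = \frac{1}{448 + 4350260} = \frac{1}{4350708}$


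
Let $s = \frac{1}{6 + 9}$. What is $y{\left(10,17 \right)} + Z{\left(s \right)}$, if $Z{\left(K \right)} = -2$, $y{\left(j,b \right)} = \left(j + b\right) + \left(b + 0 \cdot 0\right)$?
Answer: $42$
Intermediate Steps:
$s = \frac{1}{15} \approx 0.066667$
$y{\left(j,b \right)} = j + 2 b$ ($y{\left(j,b \right)} = \left(b + j\right) + \left(b + 0\right) = \left(b + j\right) + b = j + 2 b$)
$y{\left(10,17 \right)} + Z{\left(s \right)} = \left(10 + 2 \cdot 17\right) - 2 = \left(10 + 34\right) - 2 = 44 - 2 = 42$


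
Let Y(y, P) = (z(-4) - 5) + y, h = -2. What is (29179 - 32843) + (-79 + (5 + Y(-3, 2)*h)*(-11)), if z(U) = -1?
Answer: -3996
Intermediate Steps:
Y(y, P) = -6 + y (Y(y, P) = (-1 - 5) + y = -6 + y)
(29179 - 32843) + (-79 + (5 + Y(-3, 2)*h)*(-11)) = (29179 - 32843) + (-79 + (5 + (-6 - 3)*(-2))*(-11)) = -3664 + (-79 + (5 - 9*(-2))*(-11)) = -3664 + (-79 + (5 + 18)*(-11)) = -3664 + (-79 + 23*(-11)) = -3664 + (-79 - 253) = -3664 - 332 = -3996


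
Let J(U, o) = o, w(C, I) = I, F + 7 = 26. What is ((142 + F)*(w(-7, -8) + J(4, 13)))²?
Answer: 648025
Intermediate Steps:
F = 19 (F = -7 + 26 = 19)
((142 + F)*(w(-7, -8) + J(4, 13)))² = ((142 + 19)*(-8 + 13))² = (161*5)² = 805² = 648025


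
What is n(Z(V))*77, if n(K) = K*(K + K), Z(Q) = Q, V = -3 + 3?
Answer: 0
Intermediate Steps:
V = 0
n(K) = 2*K² (n(K) = K*(2*K) = 2*K²)
n(Z(V))*77 = (2*0²)*77 = (2*0)*77 = 0*77 = 0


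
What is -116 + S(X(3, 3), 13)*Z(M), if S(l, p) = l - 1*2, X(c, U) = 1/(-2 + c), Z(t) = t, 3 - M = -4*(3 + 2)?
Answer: -139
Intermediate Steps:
M = 23 (M = 3 - (-4)*(3 + 2) = 3 - (-4)*5 = 3 - 1*(-20) = 3 + 20 = 23)
S(l, p) = -2 + l (S(l, p) = l - 2 = -2 + l)
-116 + S(X(3, 3), 13)*Z(M) = -116 + (-2 + 1/(-2 + 3))*23 = -116 + (-2 + 1/1)*23 = -116 + (-2 + 1)*23 = -116 - 1*23 = -116 - 23 = -139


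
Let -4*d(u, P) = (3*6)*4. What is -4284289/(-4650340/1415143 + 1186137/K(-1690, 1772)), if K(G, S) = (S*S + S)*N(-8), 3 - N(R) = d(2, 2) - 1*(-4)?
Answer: 182638244966762548/139140111493 ≈ 1.3126e+6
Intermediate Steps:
d(u, P) = -18 (d(u, P) = -3*6*4/4 = -9*4/2 = -¼*72 = -18)
N(R) = 17 (N(R) = 3 - (-18 - 1*(-4)) = 3 - (-18 + 4) = 3 - 1*(-14) = 3 + 14 = 17)
K(G, S) = 17*S + 17*S² (K(G, S) = (S*S + S)*17 = (S² + S)*17 = (S + S²)*17 = 17*S + 17*S²)
-4284289/(-4650340/1415143 + 1186137/K(-1690, 1772)) = -4284289/(-4650340/1415143 + 1186137/((17*1772*(1 + 1772)))) = -4284289/(-4650340*1/1415143 + 1186137/((17*1772*1773))) = -4284289/(-4650340/1415143 + 1186137/53409852) = -4284289/(-4650340/1415143 + 1186137*(1/53409852)) = -4284289/(-4650340/1415143 + 669/30124) = -4284289/(-139140111493/42629767732) = -4284289*(-42629767732/139140111493) = 182638244966762548/139140111493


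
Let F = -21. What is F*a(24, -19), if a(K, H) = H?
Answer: 399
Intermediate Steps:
F*a(24, -19) = -21*(-19) = 399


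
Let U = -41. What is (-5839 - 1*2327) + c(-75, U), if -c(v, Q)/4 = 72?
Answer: -8454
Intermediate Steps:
c(v, Q) = -288 (c(v, Q) = -4*72 = -288)
(-5839 - 1*2327) + c(-75, U) = (-5839 - 1*2327) - 288 = (-5839 - 2327) - 288 = -8166 - 288 = -8454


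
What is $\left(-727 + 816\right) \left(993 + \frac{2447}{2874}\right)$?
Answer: $\frac{254213281}{2874} \approx 88453.0$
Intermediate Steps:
$\left(-727 + 816\right) \left(993 + \frac{2447}{2874}\right) = 89 \left(993 + 2447 \cdot \frac{1}{2874}\right) = 89 \left(993 + \frac{2447}{2874}\right) = 89 \cdot \frac{2856329}{2874} = \frac{254213281}{2874}$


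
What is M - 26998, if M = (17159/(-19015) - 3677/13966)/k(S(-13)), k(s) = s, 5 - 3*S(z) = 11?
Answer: -14339056645291/531126980 ≈ -26997.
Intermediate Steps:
S(z) = -2 (S(z) = 5/3 - 1/3*11 = 5/3 - 11/3 = -2)
M = 309560749/531126980 (M = (17159/(-19015) - 3677/13966)/(-2) = (17159*(-1/19015) - 3677*1/13966)*(-1/2) = (-17159/19015 - 3677/13966)*(-1/2) = -309560749/265563490*(-1/2) = 309560749/531126980 ≈ 0.58284)
M - 26998 = 309560749/531126980 - 26998 = -14339056645291/531126980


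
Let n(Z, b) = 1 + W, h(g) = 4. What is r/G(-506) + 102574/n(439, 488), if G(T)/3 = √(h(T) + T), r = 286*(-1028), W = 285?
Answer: 51287/143 + 147004*I*√502/753 ≈ 358.65 + 4374.1*I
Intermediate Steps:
n(Z, b) = 286 (n(Z, b) = 1 + 285 = 286)
r = -294008
G(T) = 3*√(4 + T)
r/G(-506) + 102574/n(439, 488) = -294008*1/(3*√(4 - 506)) + 102574/286 = -294008*(-I*√502/1506) + 102574*(1/286) = -294008*(-I*√502/1506) + 51287/143 = -(-147004)*I*√502/753 + 51287/143 = 147004*I*√502/753 + 51287/143 = 51287/143 + 147004*I*√502/753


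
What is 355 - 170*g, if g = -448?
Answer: 76515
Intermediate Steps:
355 - 170*g = 355 - 170*(-448) = 355 + 76160 = 76515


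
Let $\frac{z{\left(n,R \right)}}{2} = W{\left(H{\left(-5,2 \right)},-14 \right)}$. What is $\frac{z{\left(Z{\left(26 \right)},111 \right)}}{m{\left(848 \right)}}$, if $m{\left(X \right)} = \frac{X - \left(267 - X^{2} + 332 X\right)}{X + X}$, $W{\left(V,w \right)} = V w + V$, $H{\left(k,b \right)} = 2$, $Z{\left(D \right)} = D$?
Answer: $- \frac{88192}{438149} \approx -0.20128$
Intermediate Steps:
$W{\left(V,w \right)} = V + V w$
$m{\left(X \right)} = \frac{-267 + X^{2} - 331 X}{2 X}$ ($m{\left(X \right)} = \frac{X - \left(267 - X^{2} + 332 X\right)}{2 X} = \left(-267 + X^{2} - 331 X\right) \frac{1}{2 X} = \frac{-267 + X^{2} - 331 X}{2 X}$)
$z{\left(n,R \right)} = -52$ ($z{\left(n,R \right)} = 2 \cdot 2 \left(1 - 14\right) = 2 \cdot 2 \left(-13\right) = 2 \left(-26\right) = -52$)
$\frac{z{\left(Z{\left(26 \right)},111 \right)}}{m{\left(848 \right)}} = - \frac{52}{\frac{1}{2} \cdot \frac{1}{848} \left(-267 + 848 \left(-331 + 848\right)\right)} = - \frac{52}{\frac{1}{2} \cdot \frac{1}{848} \left(-267 + 848 \cdot 517\right)} = - \frac{52}{\frac{1}{2} \cdot \frac{1}{848} \left(-267 + 438416\right)} = - \frac{52}{\frac{1}{2} \cdot \frac{1}{848} \cdot 438149} = - \frac{52}{\frac{438149}{1696}} = \left(-52\right) \frac{1696}{438149} = - \frac{88192}{438149}$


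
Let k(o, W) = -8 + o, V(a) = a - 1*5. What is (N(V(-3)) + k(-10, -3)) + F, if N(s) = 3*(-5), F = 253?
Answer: 220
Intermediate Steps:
V(a) = -5 + a (V(a) = a - 5 = -5 + a)
N(s) = -15
(N(V(-3)) + k(-10, -3)) + F = (-15 + (-8 - 10)) + 253 = (-15 - 18) + 253 = -33 + 253 = 220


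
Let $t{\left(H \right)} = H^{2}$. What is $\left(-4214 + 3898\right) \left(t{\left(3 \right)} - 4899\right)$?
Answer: $1545240$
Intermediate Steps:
$\left(-4214 + 3898\right) \left(t{\left(3 \right)} - 4899\right) = \left(-4214 + 3898\right) \left(3^{2} - 4899\right) = - 316 \left(9 - 4899\right) = \left(-316\right) \left(-4890\right) = 1545240$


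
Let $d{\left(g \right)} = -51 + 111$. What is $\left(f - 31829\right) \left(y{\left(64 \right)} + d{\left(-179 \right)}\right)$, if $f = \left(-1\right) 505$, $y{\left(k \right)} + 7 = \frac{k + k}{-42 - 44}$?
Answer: $- \frac{71619810}{43} \approx -1.6656 \cdot 10^{6}$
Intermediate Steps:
$d{\left(g \right)} = 60$
$y{\left(k \right)} = -7 - \frac{k}{43}$ ($y{\left(k \right)} = -7 + \frac{k + k}{-42 - 44} = -7 + \frac{2 k}{-86} = -7 + 2 k \left(- \frac{1}{86}\right) = -7 - \frac{k}{43}$)
$f = -505$
$\left(f - 31829\right) \left(y{\left(64 \right)} + d{\left(-179 \right)}\right) = \left(-505 - 31829\right) \left(\left(-7 - \frac{64}{43}\right) + 60\right) = - 32334 \left(\left(-7 - \frac{64}{43}\right) + 60\right) = - 32334 \left(- \frac{365}{43} + 60\right) = \left(-32334\right) \frac{2215}{43} = - \frac{71619810}{43}$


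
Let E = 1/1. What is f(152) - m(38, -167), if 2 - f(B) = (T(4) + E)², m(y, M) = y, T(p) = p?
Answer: -61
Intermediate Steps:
E = 1
f(B) = -23 (f(B) = 2 - (4 + 1)² = 2 - 1*5² = 2 - 1*25 = 2 - 25 = -23)
f(152) - m(38, -167) = -23 - 1*38 = -23 - 38 = -61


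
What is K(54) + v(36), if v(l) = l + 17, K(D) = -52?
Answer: 1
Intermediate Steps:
v(l) = 17 + l
K(54) + v(36) = -52 + (17 + 36) = -52 + 53 = 1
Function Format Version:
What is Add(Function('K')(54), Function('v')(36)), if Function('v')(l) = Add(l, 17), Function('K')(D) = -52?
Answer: 1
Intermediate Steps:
Function('v')(l) = Add(17, l)
Add(Function('K')(54), Function('v')(36)) = Add(-52, Add(17, 36)) = Add(-52, 53) = 1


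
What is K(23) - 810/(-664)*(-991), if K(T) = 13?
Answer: -397039/332 ≈ -1195.9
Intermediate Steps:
K(23) - 810/(-664)*(-991) = 13 - 810/(-664)*(-991) = 13 - 810*(-1/664)*(-991) = 13 + (405/332)*(-991) = 13 - 401355/332 = -397039/332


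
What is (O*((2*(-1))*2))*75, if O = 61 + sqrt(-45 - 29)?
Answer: -18300 - 300*I*sqrt(74) ≈ -18300.0 - 2580.7*I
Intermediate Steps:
O = 61 + I*sqrt(74) (O = 61 + sqrt(-74) = 61 + I*sqrt(74) ≈ 61.0 + 8.6023*I)
(O*((2*(-1))*2))*75 = ((61 + I*sqrt(74))*((2*(-1))*2))*75 = ((61 + I*sqrt(74))*(-2*2))*75 = ((61 + I*sqrt(74))*(-4))*75 = (-244 - 4*I*sqrt(74))*75 = -18300 - 300*I*sqrt(74)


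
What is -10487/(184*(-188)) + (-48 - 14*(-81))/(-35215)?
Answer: 331732793/1218157280 ≈ 0.27232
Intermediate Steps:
-10487/(184*(-188)) + (-48 - 14*(-81))/(-35215) = -10487/(-34592) + (-48 + 1134)*(-1/35215) = -10487*(-1/34592) + 1086*(-1/35215) = 10487/34592 - 1086/35215 = 331732793/1218157280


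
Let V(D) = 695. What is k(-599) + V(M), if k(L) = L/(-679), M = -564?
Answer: 472504/679 ≈ 695.88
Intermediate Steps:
k(L) = -L/679 (k(L) = L*(-1/679) = -L/679)
k(-599) + V(M) = -1/679*(-599) + 695 = 599/679 + 695 = 472504/679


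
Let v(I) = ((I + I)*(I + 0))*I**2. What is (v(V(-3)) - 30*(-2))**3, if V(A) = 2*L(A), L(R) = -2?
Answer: 187149248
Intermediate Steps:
V(A) = -4 (V(A) = 2*(-2) = -4)
v(I) = 2*I**4 (v(I) = ((2*I)*I)*I**2 = (2*I**2)*I**2 = 2*I**4)
(v(V(-3)) - 30*(-2))**3 = (2*(-4)**4 - 30*(-2))**3 = (2*256 - 5*(-12))**3 = (512 + 60)**3 = 572**3 = 187149248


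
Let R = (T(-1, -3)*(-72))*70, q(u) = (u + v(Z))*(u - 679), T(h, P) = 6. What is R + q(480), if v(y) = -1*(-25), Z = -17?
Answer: -130735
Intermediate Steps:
v(y) = 25
q(u) = (-679 + u)*(25 + u) (q(u) = (u + 25)*(u - 679) = (25 + u)*(-679 + u) = (-679 + u)*(25 + u))
R = -30240 (R = (6*(-72))*70 = -432*70 = -30240)
R + q(480) = -30240 + (-16975 + 480**2 - 654*480) = -30240 + (-16975 + 230400 - 313920) = -30240 - 100495 = -130735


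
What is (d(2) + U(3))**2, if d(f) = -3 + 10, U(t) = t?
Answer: 100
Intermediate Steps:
d(f) = 7
(d(2) + U(3))**2 = (7 + 3)**2 = 10**2 = 100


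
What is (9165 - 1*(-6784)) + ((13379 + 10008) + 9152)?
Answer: 48488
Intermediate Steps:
(9165 - 1*(-6784)) + ((13379 + 10008) + 9152) = (9165 + 6784) + (23387 + 9152) = 15949 + 32539 = 48488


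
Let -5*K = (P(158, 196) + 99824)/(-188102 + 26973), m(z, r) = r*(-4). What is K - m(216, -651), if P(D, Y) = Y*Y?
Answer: -419552268/161129 ≈ -2603.8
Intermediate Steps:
P(D, Y) = Y²
m(z, r) = -4*r
K = 27648/161129 (K = -(196² + 99824)/(5*(-188102 + 26973)) = -(38416 + 99824)/(5*(-161129)) = -27648*(-1)/161129 = -⅕*(-138240/161129) = 27648/161129 ≈ 0.17159)
K - m(216, -651) = 27648/161129 - (-4)*(-651) = 27648/161129 - 1*2604 = 27648/161129 - 2604 = -419552268/161129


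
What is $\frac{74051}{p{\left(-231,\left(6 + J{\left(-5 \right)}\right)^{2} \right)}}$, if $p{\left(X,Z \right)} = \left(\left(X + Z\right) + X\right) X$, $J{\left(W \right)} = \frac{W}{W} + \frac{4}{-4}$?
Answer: $\frac{74051}{98406} \approx 0.75251$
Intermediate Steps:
$J{\left(W \right)} = 0$ ($J{\left(W \right)} = 1 + 4 \left(- \frac{1}{4}\right) = 1 - 1 = 0$)
$p{\left(X,Z \right)} = X \left(Z + 2 X\right)$ ($p{\left(X,Z \right)} = \left(Z + 2 X\right) X = X \left(Z + 2 X\right)$)
$\frac{74051}{p{\left(-231,\left(6 + J{\left(-5 \right)}\right)^{2} \right)}} = \frac{74051}{\left(-231\right) \left(\left(6 + 0\right)^{2} + 2 \left(-231\right)\right)} = \frac{74051}{\left(-231\right) \left(6^{2} - 462\right)} = \frac{74051}{\left(-231\right) \left(36 - 462\right)} = \frac{74051}{\left(-231\right) \left(-426\right)} = \frac{74051}{98406}$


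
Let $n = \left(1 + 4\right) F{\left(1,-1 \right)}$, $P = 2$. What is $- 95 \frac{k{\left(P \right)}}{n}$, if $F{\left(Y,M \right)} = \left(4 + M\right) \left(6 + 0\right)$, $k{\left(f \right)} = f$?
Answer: $- \frac{19}{9} \approx -2.1111$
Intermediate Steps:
$F{\left(Y,M \right)} = 24 + 6 M$ ($F{\left(Y,M \right)} = \left(4 + M\right) 6 = 24 + 6 M$)
$n = 90$ ($n = \left(1 + 4\right) \left(24 + 6 \left(-1\right)\right) = 5 \left(24 - 6\right) = 5 \cdot 18 = 90$)
$- 95 \frac{k{\left(P \right)}}{n} = - 95 \cdot \frac{2}{90} = - 95 \cdot 2 \cdot \frac{1}{90} = \left(-95\right) \frac{1}{45} = - \frac{19}{9}$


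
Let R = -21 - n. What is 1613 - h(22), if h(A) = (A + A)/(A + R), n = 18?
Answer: 27465/17 ≈ 1615.6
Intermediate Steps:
R = -39 (R = -21 - 1*18 = -21 - 18 = -39)
h(A) = 2*A/(-39 + A) (h(A) = (A + A)/(A - 39) = (2*A)/(-39 + A) = 2*A/(-39 + A))
1613 - h(22) = 1613 - 2*22/(-39 + 22) = 1613 - 2*22/(-17) = 1613 - 2*22*(-1)/17 = 1613 - 1*(-44/17) = 1613 + 44/17 = 27465/17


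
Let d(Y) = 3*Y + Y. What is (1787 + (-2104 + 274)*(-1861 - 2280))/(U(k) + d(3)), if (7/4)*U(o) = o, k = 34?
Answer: 53058719/220 ≈ 2.4118e+5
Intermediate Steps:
U(o) = 4*o/7
d(Y) = 4*Y
(1787 + (-2104 + 274)*(-1861 - 2280))/(U(k) + d(3)) = (1787 + (-2104 + 274)*(-1861 - 2280))/((4/7)*34 + 4*3) = (1787 - 1830*(-4141))/(136/7 + 12) = (1787 + 7578030)/(220/7) = 7579817*(7/220) = 53058719/220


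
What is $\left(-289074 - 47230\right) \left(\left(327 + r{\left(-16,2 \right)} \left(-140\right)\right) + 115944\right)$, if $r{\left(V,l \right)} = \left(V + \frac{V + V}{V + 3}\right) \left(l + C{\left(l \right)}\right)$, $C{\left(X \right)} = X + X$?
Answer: $- \frac{558050414352}{13} \approx -4.2927 \cdot 10^{10}$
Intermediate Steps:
$C{\left(X \right)} = 2 X$
$r{\left(V,l \right)} = 3 l \left(V + \frac{2 V}{3 + V}\right)$ ($r{\left(V,l \right)} = \left(V + \frac{V + V}{V + 3}\right) \left(l + 2 l\right) = \left(V + \frac{2 V}{3 + V}\right) 3 l = 3 l \left(V + \frac{2 V}{3 + V}\right)$)
$\left(-289074 - 47230\right) \left(\left(327 + r{\left(-16,2 \right)} \left(-140\right)\right) + 115944\right) = \left(-289074 - 47230\right) \left(\left(327 + 3 \left(-16\right) 2 \frac{1}{3 - 16} \left(5 - 16\right) \left(-140\right)\right) + 115944\right) = - 336304 \left(\left(327 + 3 \left(-16\right) 2 \frac{1}{-13} \left(-11\right) \left(-140\right)\right) + 115944\right) = - 336304 \left(\left(327 + 3 \left(-16\right) 2 \left(- \frac{1}{13}\right) \left(-11\right) \left(-140\right)\right) + 115944\right) = - 336304 \left(\left(327 - - \frac{147840}{13}\right) + 115944\right) = - 336304 \left(\left(327 + \frac{147840}{13}\right) + 115944\right) = - 336304 \left(\frac{152091}{13} + 115944\right) = \left(-336304\right) \frac{1659363}{13} = - \frac{558050414352}{13}$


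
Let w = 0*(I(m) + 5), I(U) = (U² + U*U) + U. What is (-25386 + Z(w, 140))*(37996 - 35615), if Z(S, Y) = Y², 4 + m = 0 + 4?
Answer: -13776466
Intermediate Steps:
m = 0 (m = -4 + (0 + 4) = -4 + 4 = 0)
I(U) = U + 2*U² (I(U) = (U² + U²) + U = 2*U² + U = U + 2*U²)
w = 0 (w = 0*(0*(1 + 2*0) + 5) = 0*(0*(1 + 0) + 5) = 0*(0*1 + 5) = 0*(0 + 5) = 0*5 = 0)
(-25386 + Z(w, 140))*(37996 - 35615) = (-25386 + 140²)*(37996 - 35615) = (-25386 + 19600)*2381 = -5786*2381 = -13776466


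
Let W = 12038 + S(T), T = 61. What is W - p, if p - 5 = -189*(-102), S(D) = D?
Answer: -7184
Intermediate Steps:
W = 12099 (W = 12038 + 61 = 12099)
p = 19283 (p = 5 - 189*(-102) = 5 + 19278 = 19283)
W - p = 12099 - 1*19283 = 12099 - 19283 = -7184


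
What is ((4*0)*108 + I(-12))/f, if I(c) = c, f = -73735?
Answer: 12/73735 ≈ 0.00016274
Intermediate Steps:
((4*0)*108 + I(-12))/f = ((4*0)*108 - 12)/(-73735) = (0*108 - 12)*(-1/73735) = (0 - 12)*(-1/73735) = -12*(-1/73735) = 12/73735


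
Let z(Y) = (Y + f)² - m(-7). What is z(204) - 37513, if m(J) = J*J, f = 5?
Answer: 6119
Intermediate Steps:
m(J) = J²
z(Y) = -49 + (5 + Y)² (z(Y) = (Y + 5)² - 1*(-7)² = (5 + Y)² - 1*49 = (5 + Y)² - 49 = -49 + (5 + Y)²)
z(204) - 37513 = (-49 + (5 + 204)²) - 37513 = (-49 + 209²) - 37513 = (-49 + 43681) - 37513 = 43632 - 37513 = 6119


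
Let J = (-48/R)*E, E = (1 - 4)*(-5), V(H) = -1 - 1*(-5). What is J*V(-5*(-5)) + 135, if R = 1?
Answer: -2745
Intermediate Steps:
V(H) = 4 (V(H) = -1 + 5 = 4)
E = 15 (E = -3*(-5) = 15)
J = -720 (J = -48/1*15 = -48*15 = -720)
J*V(-5*(-5)) + 135 = -720*4 + 135 = -2880 + 135 = -2745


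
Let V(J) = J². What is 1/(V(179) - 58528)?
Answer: -1/26487 ≈ -3.7754e-5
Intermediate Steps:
1/(V(179) - 58528) = 1/(179² - 58528) = 1/(32041 - 58528) = 1/(-26487) = -1/26487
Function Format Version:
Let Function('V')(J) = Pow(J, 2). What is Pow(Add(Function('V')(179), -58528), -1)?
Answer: Rational(-1, 26487) ≈ -3.7754e-5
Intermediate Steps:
Pow(Add(Function('V')(179), -58528), -1) = Pow(Add(Pow(179, 2), -58528), -1) = Pow(Add(32041, -58528), -1) = Pow(-26487, -1) = Rational(-1, 26487)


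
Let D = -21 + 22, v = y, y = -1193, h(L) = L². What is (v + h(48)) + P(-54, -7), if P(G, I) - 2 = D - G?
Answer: 1168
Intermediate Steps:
v = -1193
D = 1
P(G, I) = 3 - G (P(G, I) = 2 + (1 - G) = 3 - G)
(v + h(48)) + P(-54, -7) = (-1193 + 48²) + (3 - 1*(-54)) = (-1193 + 2304) + (3 + 54) = 1111 + 57 = 1168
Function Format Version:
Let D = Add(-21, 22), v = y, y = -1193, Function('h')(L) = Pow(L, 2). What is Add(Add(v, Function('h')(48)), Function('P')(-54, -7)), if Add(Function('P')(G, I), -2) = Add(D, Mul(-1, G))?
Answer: 1168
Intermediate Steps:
v = -1193
D = 1
Function('P')(G, I) = Add(3, Mul(-1, G)) (Function('P')(G, I) = Add(2, Add(1, Mul(-1, G))) = Add(3, Mul(-1, G)))
Add(Add(v, Function('h')(48)), Function('P')(-54, -7)) = Add(Add(-1193, Pow(48, 2)), Add(3, Mul(-1, -54))) = Add(Add(-1193, 2304), Add(3, 54)) = Add(1111, 57) = 1168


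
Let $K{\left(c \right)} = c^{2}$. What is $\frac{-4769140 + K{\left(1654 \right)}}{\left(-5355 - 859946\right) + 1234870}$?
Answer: $- \frac{2033424}{369569} \approx -5.5022$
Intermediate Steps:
$\frac{-4769140 + K{\left(1654 \right)}}{\left(-5355 - 859946\right) + 1234870} = \frac{-4769140 + 1654^{2}}{\left(-5355 - 859946\right) + 1234870} = \frac{-4769140 + 2735716}{-865301 + 1234870} = - \frac{2033424}{369569}$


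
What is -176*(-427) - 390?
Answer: 74762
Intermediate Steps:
-176*(-427) - 390 = 75152 - 390 = 74762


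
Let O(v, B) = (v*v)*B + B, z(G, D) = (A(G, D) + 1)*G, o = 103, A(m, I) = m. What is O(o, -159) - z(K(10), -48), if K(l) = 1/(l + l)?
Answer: -674796021/400 ≈ -1.6870e+6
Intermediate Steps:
K(l) = 1/(2*l)
z(G, D) = G*(1 + G) (z(G, D) = (G + 1)*G = (1 + G)*G = G*(1 + G))
O(v, B) = B + B*v**2 (O(v, B) = v**2*B + B = B*v**2 + B = B + B*v**2)
O(o, -159) - z(K(10), -48) = -159*(1 + 103**2) - (1/2)/10*(1 + (1/2)/10) = -159*(1 + 10609) - (1/2)*(1/10)*(1 + (1/2)*(1/10)) = -159*10610 - (1 + 1/20)/20 = -1686990 - 21/(20*20) = -1686990 - 1*21/400 = -1686990 - 21/400 = -674796021/400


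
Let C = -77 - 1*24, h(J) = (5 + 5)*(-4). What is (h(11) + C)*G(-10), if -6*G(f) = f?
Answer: -235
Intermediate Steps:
h(J) = -40 (h(J) = 10*(-4) = -40)
G(f) = -f/6
C = -101 (C = -77 - 24 = -101)
(h(11) + C)*G(-10) = (-40 - 101)*(-⅙*(-10)) = -141*5/3 = -235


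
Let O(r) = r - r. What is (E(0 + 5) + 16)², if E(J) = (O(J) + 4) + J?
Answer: 625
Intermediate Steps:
O(r) = 0
E(J) = 4 + J (E(J) = (0 + 4) + J = 4 + J)
(E(0 + 5) + 16)² = ((4 + (0 + 5)) + 16)² = ((4 + 5) + 16)² = (9 + 16)² = 25² = 625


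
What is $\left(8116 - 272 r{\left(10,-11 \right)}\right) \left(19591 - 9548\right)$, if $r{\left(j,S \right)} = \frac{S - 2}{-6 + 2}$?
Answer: $72630976$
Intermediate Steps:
$r{\left(j,S \right)} = \frac{1}{2} - \frac{S}{4}$ ($r{\left(j,S \right)} = \frac{-2 + S}{-4} = \left(-2 + S\right) \left(- \frac{1}{4}\right) = \frac{1}{2} - \frac{S}{4}$)
$\left(8116 - 272 r{\left(10,-11 \right)}\right) \left(19591 - 9548\right) = \left(8116 - 272 \left(\frac{1}{2} - - \frac{11}{4}\right)\right) \left(19591 - 9548\right) = \left(8116 - 272 \left(\frac{1}{2} + \frac{11}{4}\right)\right) 10043 = \left(8116 - 884\right) 10043 = 7232 \cdot 10043 = 72630976$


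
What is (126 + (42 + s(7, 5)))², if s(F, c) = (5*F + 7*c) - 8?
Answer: 52900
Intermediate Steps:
s(F, c) = -8 + 5*F + 7*c
(126 + (42 + s(7, 5)))² = (126 + (42 + (-8 + 5*7 + 7*5)))² = (126 + (42 + (-8 + 35 + 35)))² = (126 + (42 + 62))² = (126 + 104)² = 230² = 52900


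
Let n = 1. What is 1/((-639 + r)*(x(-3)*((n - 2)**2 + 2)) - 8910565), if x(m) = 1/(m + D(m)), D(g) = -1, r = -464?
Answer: -4/35638951 ≈ -1.1224e-7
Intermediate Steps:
x(m) = 1/(-1 + m) (x(m) = 1/(m - 1) = 1/(-1 + m))
1/((-639 + r)*(x(-3)*((n - 2)**2 + 2)) - 8910565) = 1/((-639 - 464)*(((1 - 2)**2 + 2)/(-1 - 3)) - 8910565) = 1/(-1103*((-1)**2 + 2)/(-4) - 8910565) = 1/(-(-1103)*(1 + 2)/4 - 8910565) = 1/(-(-1103)*3/4 - 8910565) = 1/(-1103*(-3/4) - 8910565) = 1/(3309/4 - 8910565) = 1/(-35638951/4) = -4/35638951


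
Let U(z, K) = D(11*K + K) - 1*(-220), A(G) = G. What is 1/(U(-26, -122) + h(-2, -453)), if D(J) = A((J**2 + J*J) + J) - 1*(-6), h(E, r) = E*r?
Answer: 1/4286260 ≈ 2.3330e-7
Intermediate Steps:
D(J) = 6 + J + 2*J**2 (D(J) = ((J**2 + J*J) + J) - 1*(-6) = ((J**2 + J**2) + J) + 6 = (2*J**2 + J) + 6 = (J + 2*J**2) + 6 = 6 + J + 2*J**2)
U(z, K) = 226 + 12*K*(1 + 24*K) (U(z, K) = (6 + (11*K + K)*(1 + 2*(11*K + K))) - 1*(-220) = (6 + (12*K)*(1 + 2*(12*K))) + 220 = (6 + (12*K)*(1 + 24*K)) + 220 = (6 + 12*K*(1 + 24*K)) + 220 = 226 + 12*K*(1 + 24*K))
1/(U(-26, -122) + h(-2, -453)) = 1/((226 + 12*(-122) + 288*(-122)**2) - 2*(-453)) = 1/((226 - 1464 + 288*14884) + 906) = 1/((226 - 1464 + 4286592) + 906) = 1/(4285354 + 906) = 1/4286260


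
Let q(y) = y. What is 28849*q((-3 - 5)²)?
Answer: 1846336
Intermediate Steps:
28849*q((-3 - 5)²) = 28849*(-3 - 5)² = 28849*(-8)² = 28849*64 = 1846336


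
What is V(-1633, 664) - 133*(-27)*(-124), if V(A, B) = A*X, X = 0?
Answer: -445284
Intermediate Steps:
V(A, B) = 0 (V(A, B) = A*0 = 0)
V(-1633, 664) - 133*(-27)*(-124) = 0 - 133*(-27)*(-124) = 0 + 3591*(-124) = 0 - 445284 = -445284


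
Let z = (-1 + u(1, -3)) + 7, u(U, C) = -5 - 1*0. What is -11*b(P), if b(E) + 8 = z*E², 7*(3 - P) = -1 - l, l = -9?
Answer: 2453/49 ≈ 50.061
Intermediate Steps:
P = 13/7 (P = 3 - (-1 - 1*(-9))/7 = 3 - (-1 + 9)/7 = 3 - ⅐*8 = 3 - 8/7 = 13/7 ≈ 1.8571)
u(U, C) = -5 (u(U, C) = -5 + 0 = -5)
z = 1 (z = (-1 - 5) + 7 = -6 + 7 = 1)
b(E) = -8 + E² (b(E) = -8 + 1*E² = -8 + E²)
-11*b(P) = -11*(-8 + (13/7)²) = -11*(-8 + 169/49) = -11*(-223)/49 = -1*(-2453/49) = 2453/49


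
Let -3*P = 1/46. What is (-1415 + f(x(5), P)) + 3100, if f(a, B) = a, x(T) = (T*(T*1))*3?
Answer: 1760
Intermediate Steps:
P = -1/138 (P = -⅓/46 = -⅓*1/46 = -1/138 ≈ -0.0072464)
x(T) = 3*T² (x(T) = (T*T)*3 = T²*3 = 3*T²)
(-1415 + f(x(5), P)) + 3100 = (-1415 + 3*5²) + 3100 = (-1415 + 3*25) + 3100 = (-1415 + 75) + 3100 = -1340 + 3100 = 1760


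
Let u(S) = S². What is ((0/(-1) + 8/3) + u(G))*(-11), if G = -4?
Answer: -616/3 ≈ -205.33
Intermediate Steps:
((0/(-1) + 8/3) + u(G))*(-11) = ((0/(-1) + 8/3) + (-4)²)*(-11) = ((0*(-1) + 8*(⅓)) + 16)*(-11) = ((0 + 8/3) + 16)*(-11) = (8/3 + 16)*(-11) = (56/3)*(-11) = -616/3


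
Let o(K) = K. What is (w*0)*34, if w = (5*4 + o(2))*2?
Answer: 0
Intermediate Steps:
w = 44 (w = (5*4 + 2)*2 = (20 + 2)*2 = 22*2 = 44)
(w*0)*34 = (44*0)*34 = 0*34 = 0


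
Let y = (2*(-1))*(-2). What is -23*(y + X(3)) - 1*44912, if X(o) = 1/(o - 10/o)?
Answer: -44935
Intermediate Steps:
y = 4 (y = -2*(-2) = 4)
-23*(y + X(3)) - 1*44912 = -23*(4 + 3/(-10 + 3²)) - 1*44912 = -23*(4 + 3/(-10 + 9)) - 44912 = -23*(4 + 3/(-1)) - 44912 = -23*(4 + 3*(-1)) - 44912 = -23*(4 - 3) - 44912 = -23*1 - 44912 = -23 - 44912 = -44935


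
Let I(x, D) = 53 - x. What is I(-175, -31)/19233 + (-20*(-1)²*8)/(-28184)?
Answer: 395968/22585953 ≈ 0.017532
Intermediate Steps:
I(-175, -31)/19233 + (-20*(-1)²*8)/(-28184) = (53 - 1*(-175))/19233 + (-20*(-1)²*8)/(-28184) = (53 + 175)*(1/19233) + (-20*1*8)*(-1/28184) = 228*(1/19233) - 20*8*(-1/28184) = 76/6411 - 160*(-1/28184) = 76/6411 + 20/3523 = 395968/22585953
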